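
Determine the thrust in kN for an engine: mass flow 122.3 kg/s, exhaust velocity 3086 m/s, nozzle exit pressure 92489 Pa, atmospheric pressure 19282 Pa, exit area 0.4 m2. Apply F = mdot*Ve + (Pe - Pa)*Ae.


F = 122.3 * 3086 + (92489 - 19282) * 0.4 = 406701.0 N = 406.7 kN

406.7 kN


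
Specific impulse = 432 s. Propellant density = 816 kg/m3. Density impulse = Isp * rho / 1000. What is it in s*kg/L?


rho*Isp = 432 * 816 / 1000 = 353 s*kg/L

353 s*kg/L


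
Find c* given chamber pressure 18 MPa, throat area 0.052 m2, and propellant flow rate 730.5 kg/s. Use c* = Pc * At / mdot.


c* = 18e6 * 0.052 / 730.5 = 1281 m/s

1281 m/s


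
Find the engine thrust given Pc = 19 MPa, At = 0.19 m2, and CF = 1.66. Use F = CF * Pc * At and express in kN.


F = 1.66 * 19e6 * 0.19 = 5.9926e+06 N = 5992.6 kN

5992.6 kN


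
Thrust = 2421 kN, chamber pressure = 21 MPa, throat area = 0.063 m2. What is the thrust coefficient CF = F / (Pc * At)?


CF = 2421000 / (21e6 * 0.063) = 1.83

1.83


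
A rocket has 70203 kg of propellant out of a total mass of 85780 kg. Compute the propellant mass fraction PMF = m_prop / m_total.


PMF = 70203 / 85780 = 0.818

0.818


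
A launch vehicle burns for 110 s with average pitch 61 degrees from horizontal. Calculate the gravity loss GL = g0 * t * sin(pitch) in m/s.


GL = 9.81 * 110 * sin(61 deg) = 944 m/s

944 m/s


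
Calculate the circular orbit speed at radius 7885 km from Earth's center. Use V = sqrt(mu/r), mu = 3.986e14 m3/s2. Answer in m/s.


V = sqrt(3.986e14 / 7885000) = 7110 m/s

7110 m/s


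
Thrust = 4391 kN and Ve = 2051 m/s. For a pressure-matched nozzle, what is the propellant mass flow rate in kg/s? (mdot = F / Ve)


mdot = F / Ve = 4391000 / 2051 = 2140.9 kg/s

2140.9 kg/s


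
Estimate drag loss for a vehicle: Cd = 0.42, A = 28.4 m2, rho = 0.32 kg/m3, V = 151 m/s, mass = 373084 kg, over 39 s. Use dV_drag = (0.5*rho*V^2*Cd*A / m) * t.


D = 0.5 * 0.32 * 151^2 * 0.42 * 28.4 = 43515.25 N
a = 43515.25 / 373084 = 0.1166 m/s2
dV = 0.1166 * 39 = 4.5 m/s

4.5 m/s


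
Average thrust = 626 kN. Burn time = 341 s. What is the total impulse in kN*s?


It = 626 * 341 = 213466 kN*s

213466 kN*s


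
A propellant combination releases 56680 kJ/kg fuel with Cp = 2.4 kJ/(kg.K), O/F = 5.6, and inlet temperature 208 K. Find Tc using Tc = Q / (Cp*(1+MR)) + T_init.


Tc = 56680 / (2.4 * (1 + 5.6)) + 208 = 3786 K

3786 K


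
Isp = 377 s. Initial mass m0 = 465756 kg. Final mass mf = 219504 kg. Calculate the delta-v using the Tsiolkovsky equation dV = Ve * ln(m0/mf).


Ve = 377 * 9.81 = 3698.37 m/s
dV = 3698.37 * ln(465756/219504) = 2782 m/s

2782 m/s


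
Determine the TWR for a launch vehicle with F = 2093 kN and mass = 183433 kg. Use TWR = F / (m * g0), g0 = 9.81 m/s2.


TWR = 2093000 / (183433 * 9.81) = 1.16

1.16


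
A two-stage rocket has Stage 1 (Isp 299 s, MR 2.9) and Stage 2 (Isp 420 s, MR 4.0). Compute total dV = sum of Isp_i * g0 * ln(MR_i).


dV1 = 299 * 9.81 * ln(2.9) = 3123.0 m/s
dV2 = 420 * 9.81 * ln(4.0) = 5711.8 m/s
Total dV = 3123.0 + 5711.8 = 8834.8 m/s ~ 8835 m/s

8835 m/s


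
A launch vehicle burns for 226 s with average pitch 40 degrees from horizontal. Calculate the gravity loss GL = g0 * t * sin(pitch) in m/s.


GL = 9.81 * 226 * sin(40 deg) = 1425 m/s

1425 m/s


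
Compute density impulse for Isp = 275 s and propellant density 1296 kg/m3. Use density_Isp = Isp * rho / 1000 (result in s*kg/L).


rho*Isp = 275 * 1296 / 1000 = 356 s*kg/L

356 s*kg/L


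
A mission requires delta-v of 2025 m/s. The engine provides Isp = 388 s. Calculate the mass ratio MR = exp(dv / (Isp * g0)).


Ve = 388 * 9.81 = 3806.28 m/s
MR = exp(2025 / 3806.28) = 1.702

1.702


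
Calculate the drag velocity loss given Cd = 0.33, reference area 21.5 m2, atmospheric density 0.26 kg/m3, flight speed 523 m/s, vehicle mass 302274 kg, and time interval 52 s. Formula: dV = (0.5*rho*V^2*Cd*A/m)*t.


D = 0.5 * 0.26 * 523^2 * 0.33 * 21.5 = 252289.47 N
a = 252289.47 / 302274 = 0.8346 m/s2
dV = 0.8346 * 52 = 43.4 m/s

43.4 m/s


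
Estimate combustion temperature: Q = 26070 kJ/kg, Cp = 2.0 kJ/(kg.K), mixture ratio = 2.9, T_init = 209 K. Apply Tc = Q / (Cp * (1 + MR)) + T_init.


Tc = 26070 / (2.0 * (1 + 2.9)) + 209 = 3551 K

3551 K


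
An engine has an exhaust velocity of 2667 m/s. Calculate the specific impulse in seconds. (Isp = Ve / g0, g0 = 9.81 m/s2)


Isp = Ve / g0 = 2667 / 9.81 = 271.9 s

271.9 s


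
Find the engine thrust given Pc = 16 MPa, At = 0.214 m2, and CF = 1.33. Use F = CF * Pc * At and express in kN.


F = 1.33 * 16e6 * 0.214 = 4.5539e+06 N = 4553.9 kN

4553.9 kN


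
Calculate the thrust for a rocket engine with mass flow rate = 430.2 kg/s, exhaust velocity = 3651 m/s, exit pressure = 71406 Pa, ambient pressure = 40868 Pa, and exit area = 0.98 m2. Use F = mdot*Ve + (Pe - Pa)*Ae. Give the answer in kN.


F = 430.2 * 3651 + (71406 - 40868) * 0.98 = 1.6006e+06 N = 1600.6 kN

1600.6 kN


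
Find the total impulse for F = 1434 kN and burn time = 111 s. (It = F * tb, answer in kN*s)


It = 1434 * 111 = 159174 kN*s

159174 kN*s


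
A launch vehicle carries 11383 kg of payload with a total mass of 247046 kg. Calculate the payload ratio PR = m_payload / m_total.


PR = 11383 / 247046 = 0.0461

0.0461


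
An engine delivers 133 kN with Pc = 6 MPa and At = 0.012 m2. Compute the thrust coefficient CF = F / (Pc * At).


CF = 133000 / (6e6 * 0.012) = 1.85

1.85


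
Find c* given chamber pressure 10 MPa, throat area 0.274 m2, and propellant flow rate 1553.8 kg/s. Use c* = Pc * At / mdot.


c* = 10e6 * 0.274 / 1553.8 = 1763 m/s

1763 m/s


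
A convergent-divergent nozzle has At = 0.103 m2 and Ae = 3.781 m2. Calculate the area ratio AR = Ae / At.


AR = 3.781 / 0.103 = 36.7

36.7


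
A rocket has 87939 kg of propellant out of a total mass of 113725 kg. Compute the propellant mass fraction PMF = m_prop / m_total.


PMF = 87939 / 113725 = 0.773

0.773


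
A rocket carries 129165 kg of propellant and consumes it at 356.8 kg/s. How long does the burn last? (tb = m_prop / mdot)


tb = 129165 / 356.8 = 362.0 s

362.0 s


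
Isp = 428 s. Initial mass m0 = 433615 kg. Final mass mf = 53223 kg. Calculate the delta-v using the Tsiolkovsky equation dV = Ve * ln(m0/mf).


Ve = 428 * 9.81 = 4198.68 m/s
dV = 4198.68 * ln(433615/53223) = 8807 m/s

8807 m/s


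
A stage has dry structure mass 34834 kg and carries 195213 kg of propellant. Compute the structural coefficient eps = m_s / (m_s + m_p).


eps = 34834 / (34834 + 195213) = 0.1514

0.1514


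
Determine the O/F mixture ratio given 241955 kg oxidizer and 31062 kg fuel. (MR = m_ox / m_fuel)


MR = 241955 / 31062 = 7.79

7.79


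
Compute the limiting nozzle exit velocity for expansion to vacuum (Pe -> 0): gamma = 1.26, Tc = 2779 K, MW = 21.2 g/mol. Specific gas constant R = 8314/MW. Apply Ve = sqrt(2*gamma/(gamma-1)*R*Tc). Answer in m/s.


R = 8314 / 21.2 = 392.17 J/(kg.K)
Ve = sqrt(2 * 1.26 / (1.26 - 1) * 392.17 * 2779) = 3250 m/s

3250 m/s


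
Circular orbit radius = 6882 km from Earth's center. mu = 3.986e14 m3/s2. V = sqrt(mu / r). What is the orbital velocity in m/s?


V = sqrt(3.986e14 / 6882000) = 7610 m/s

7610 m/s


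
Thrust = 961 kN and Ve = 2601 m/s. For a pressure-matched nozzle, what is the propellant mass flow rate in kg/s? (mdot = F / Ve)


mdot = F / Ve = 961000 / 2601 = 369.5 kg/s

369.5 kg/s


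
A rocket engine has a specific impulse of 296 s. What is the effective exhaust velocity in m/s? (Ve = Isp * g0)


Ve = Isp * g0 = 296 * 9.81 = 2903.8 m/s

2903.8 m/s


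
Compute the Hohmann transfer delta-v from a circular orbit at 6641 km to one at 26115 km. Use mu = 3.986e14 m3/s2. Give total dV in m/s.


V1 = sqrt(mu/r1) = 7747.33 m/s
dV1 = V1*(sqrt(2*r2/(r1+r2)) - 1) = 2035.55 m/s
V2 = sqrt(mu/r2) = 3906.82 m/s
dV2 = V2*(1 - sqrt(2*r1/(r1+r2))) = 1419.05 m/s
Total dV = 3455 m/s

3455 m/s


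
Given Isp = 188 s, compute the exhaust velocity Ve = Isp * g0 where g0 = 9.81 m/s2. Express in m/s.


Ve = Isp * g0 = 188 * 9.81 = 1844.3 m/s

1844.3 m/s


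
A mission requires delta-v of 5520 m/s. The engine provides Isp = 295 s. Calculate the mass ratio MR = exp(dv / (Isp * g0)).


Ve = 295 * 9.81 = 2893.95 m/s
MR = exp(5520 / 2893.95) = 6.736

6.736


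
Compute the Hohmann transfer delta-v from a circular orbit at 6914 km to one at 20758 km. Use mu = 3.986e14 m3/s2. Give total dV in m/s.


V1 = sqrt(mu/r1) = 7592.83 m/s
dV1 = V1*(sqrt(2*r2/(r1+r2)) - 1) = 1707.35 m/s
V2 = sqrt(mu/r2) = 4382.04 m/s
dV2 = V2*(1 - sqrt(2*r1/(r1+r2))) = 1284.36 m/s
Total dV = 2992 m/s

2992 m/s


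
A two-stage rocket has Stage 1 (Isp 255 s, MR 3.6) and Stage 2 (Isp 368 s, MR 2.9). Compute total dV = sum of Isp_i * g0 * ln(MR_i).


dV1 = 255 * 9.81 * ln(3.6) = 3204.3 m/s
dV2 = 368 * 9.81 * ln(2.9) = 3843.7 m/s
Total dV = 3204.3 + 3843.7 = 7048.0 m/s ~ 7048 m/s

7048 m/s


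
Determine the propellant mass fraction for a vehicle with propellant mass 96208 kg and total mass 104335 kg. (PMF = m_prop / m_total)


PMF = 96208 / 104335 = 0.922

0.922


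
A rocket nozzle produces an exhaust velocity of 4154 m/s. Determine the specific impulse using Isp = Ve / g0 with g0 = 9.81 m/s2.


Isp = Ve / g0 = 4154 / 9.81 = 423.4 s

423.4 s


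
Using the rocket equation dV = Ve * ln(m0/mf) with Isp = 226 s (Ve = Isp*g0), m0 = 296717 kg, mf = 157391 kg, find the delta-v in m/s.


Ve = 226 * 9.81 = 2217.06 m/s
dV = 2217.06 * ln(296717/157391) = 1406 m/s

1406 m/s


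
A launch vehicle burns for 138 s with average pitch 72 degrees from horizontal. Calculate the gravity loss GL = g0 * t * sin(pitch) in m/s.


GL = 9.81 * 138 * sin(72 deg) = 1288 m/s

1288 m/s


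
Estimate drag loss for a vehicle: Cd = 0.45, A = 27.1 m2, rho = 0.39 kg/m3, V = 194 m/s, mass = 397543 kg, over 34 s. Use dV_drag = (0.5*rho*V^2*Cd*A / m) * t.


D = 0.5 * 0.39 * 194^2 * 0.45 * 27.1 = 89499.35 N
a = 89499.35 / 397543 = 0.2251 m/s2
dV = 0.2251 * 34 = 7.7 m/s

7.7 m/s


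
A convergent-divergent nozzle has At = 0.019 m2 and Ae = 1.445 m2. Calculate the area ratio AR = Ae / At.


AR = 1.445 / 0.019 = 76.1

76.1


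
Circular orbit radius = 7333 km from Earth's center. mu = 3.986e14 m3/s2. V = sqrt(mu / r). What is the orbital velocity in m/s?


V = sqrt(3.986e14 / 7333000) = 7373 m/s

7373 m/s


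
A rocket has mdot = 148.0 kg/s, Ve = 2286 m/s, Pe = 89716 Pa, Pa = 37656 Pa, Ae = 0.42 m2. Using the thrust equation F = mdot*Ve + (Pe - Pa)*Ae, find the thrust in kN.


F = 148.0 * 2286 + (89716 - 37656) * 0.42 = 360193.0 N = 360.2 kN

360.2 kN


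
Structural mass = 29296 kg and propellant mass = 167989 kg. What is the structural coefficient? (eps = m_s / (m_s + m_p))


eps = 29296 / (29296 + 167989) = 0.1485

0.1485


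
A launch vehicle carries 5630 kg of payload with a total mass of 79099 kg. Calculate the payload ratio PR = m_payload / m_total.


PR = 5630 / 79099 = 0.0712

0.0712


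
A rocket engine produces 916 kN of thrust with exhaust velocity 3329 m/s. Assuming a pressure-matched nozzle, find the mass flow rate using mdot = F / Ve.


mdot = F / Ve = 916000 / 3329 = 275.2 kg/s

275.2 kg/s


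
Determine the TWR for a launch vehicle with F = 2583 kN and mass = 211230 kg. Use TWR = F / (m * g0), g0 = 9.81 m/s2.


TWR = 2583000 / (211230 * 9.81) = 1.25

1.25


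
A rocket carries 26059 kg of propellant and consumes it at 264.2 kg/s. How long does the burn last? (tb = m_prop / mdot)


tb = 26059 / 264.2 = 98.6 s

98.6 s


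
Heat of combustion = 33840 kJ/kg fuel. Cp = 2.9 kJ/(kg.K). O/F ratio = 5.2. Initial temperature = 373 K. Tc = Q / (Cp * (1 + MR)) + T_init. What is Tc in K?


Tc = 33840 / (2.9 * (1 + 5.2)) + 373 = 2255 K

2255 K


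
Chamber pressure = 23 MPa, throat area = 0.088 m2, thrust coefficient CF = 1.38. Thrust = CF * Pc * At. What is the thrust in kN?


F = 1.38 * 23e6 * 0.088 = 2.7931e+06 N = 2793.1 kN

2793.1 kN


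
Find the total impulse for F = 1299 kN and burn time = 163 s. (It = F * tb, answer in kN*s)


It = 1299 * 163 = 211737 kN*s

211737 kN*s


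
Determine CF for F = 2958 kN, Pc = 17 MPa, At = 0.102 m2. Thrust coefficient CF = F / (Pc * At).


CF = 2958000 / (17e6 * 0.102) = 1.71

1.71


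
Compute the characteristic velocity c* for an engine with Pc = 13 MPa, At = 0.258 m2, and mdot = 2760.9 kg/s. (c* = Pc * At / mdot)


c* = 13e6 * 0.258 / 2760.9 = 1215 m/s

1215 m/s


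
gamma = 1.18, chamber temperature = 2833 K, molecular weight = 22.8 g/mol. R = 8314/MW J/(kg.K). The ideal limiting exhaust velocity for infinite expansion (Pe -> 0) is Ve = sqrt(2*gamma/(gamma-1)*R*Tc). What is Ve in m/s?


R = 8314 / 22.8 = 364.65 J/(kg.K)
Ve = sqrt(2 * 1.18 / (1.18 - 1) * 364.65 * 2833) = 3680 m/s

3680 m/s


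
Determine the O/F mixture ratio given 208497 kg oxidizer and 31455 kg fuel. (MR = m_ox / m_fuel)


MR = 208497 / 31455 = 6.63

6.63


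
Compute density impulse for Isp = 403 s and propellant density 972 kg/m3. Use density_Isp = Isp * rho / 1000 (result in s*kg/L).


rho*Isp = 403 * 972 / 1000 = 392 s*kg/L

392 s*kg/L


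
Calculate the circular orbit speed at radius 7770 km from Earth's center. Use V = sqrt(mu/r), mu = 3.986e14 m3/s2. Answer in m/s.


V = sqrt(3.986e14 / 7770000) = 7162 m/s

7162 m/s


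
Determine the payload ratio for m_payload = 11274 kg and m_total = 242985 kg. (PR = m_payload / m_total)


PR = 11274 / 242985 = 0.0464

0.0464


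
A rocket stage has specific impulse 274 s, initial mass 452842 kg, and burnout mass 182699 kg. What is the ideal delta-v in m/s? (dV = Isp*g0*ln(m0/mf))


Ve = 274 * 9.81 = 2687.94 m/s
dV = 2687.94 * ln(452842/182699) = 2440 m/s

2440 m/s


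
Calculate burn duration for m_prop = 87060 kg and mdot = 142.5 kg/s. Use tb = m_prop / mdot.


tb = 87060 / 142.5 = 610.9 s

610.9 s


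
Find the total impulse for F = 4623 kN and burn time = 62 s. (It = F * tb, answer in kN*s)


It = 4623 * 62 = 286626 kN*s

286626 kN*s


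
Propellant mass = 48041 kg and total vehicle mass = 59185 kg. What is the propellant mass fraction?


PMF = 48041 / 59185 = 0.812

0.812


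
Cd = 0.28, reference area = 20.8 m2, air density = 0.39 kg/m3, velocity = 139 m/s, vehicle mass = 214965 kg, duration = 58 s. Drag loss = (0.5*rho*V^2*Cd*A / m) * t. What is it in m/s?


D = 0.5 * 0.39 * 139^2 * 0.28 * 20.8 = 21942.47 N
a = 21942.47 / 214965 = 0.1021 m/s2
dV = 0.1021 * 58 = 5.9 m/s

5.9 m/s


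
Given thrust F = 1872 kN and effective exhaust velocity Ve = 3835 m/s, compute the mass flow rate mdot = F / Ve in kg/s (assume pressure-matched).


mdot = F / Ve = 1872000 / 3835 = 488.1 kg/s

488.1 kg/s


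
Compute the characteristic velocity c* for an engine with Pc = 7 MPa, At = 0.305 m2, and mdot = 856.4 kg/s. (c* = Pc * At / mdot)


c* = 7e6 * 0.305 / 856.4 = 2493 m/s

2493 m/s


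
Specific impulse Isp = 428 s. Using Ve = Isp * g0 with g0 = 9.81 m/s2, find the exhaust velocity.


Ve = Isp * g0 = 428 * 9.81 = 4198.7 m/s

4198.7 m/s


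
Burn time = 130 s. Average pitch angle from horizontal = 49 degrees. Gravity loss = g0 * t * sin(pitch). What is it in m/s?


GL = 9.81 * 130 * sin(49 deg) = 962 m/s

962 m/s


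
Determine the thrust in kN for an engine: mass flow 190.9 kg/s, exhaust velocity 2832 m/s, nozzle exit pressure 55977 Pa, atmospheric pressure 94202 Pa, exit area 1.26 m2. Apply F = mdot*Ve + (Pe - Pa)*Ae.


F = 190.9 * 2832 + (55977 - 94202) * 1.26 = 492465.0 N = 492.5 kN

492.5 kN


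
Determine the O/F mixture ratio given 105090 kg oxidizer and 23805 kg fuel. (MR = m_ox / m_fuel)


MR = 105090 / 23805 = 4.41

4.41


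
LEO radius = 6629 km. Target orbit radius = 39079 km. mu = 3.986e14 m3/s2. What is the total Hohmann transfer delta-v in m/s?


V1 = sqrt(mu/r1) = 7754.34 m/s
dV1 = V1*(sqrt(2*r2/(r1+r2)) - 1) = 2385.6 m/s
V2 = sqrt(mu/r2) = 3193.72 m/s
dV2 = V2*(1 - sqrt(2*r1/(r1+r2))) = 1473.68 m/s
Total dV = 3859 m/s

3859 m/s


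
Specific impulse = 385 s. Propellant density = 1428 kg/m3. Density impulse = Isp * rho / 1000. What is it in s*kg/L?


rho*Isp = 385 * 1428 / 1000 = 550 s*kg/L

550 s*kg/L


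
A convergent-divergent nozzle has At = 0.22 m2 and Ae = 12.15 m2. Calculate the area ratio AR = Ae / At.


AR = 12.15 / 0.22 = 55.2

55.2


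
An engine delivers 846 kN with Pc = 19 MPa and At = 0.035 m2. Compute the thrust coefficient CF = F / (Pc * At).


CF = 846000 / (19e6 * 0.035) = 1.27

1.27


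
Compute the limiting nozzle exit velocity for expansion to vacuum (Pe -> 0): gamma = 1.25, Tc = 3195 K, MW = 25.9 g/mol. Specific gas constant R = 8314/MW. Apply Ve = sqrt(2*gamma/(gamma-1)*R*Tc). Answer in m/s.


R = 8314 / 25.9 = 321.0 J/(kg.K)
Ve = sqrt(2 * 1.25 / (1.25 - 1) * 321.0 * 3195) = 3203 m/s

3203 m/s


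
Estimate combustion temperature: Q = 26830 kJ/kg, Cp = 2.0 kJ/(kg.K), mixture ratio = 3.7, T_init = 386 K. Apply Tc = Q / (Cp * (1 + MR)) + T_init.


Tc = 26830 / (2.0 * (1 + 3.7)) + 386 = 3240 K

3240 K


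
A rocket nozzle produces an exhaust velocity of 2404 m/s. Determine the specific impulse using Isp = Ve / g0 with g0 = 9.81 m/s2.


Isp = Ve / g0 = 2404 / 9.81 = 245.1 s

245.1 s


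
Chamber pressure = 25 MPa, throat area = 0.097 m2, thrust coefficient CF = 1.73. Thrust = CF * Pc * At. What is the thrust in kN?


F = 1.73 * 25e6 * 0.097 = 4.1952e+06 N = 4195.2 kN

4195.2 kN


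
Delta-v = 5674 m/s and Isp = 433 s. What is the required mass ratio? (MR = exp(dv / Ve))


Ve = 433 * 9.81 = 4247.73 m/s
MR = exp(5674 / 4247.73) = 3.803

3.803


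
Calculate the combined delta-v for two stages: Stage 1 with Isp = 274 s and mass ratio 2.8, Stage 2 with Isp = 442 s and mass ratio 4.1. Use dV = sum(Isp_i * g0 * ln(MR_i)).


dV1 = 274 * 9.81 * ln(2.8) = 2767.6 m/s
dV2 = 442 * 9.81 * ln(4.1) = 6118.1 m/s
Total dV = 2767.6 + 6118.1 = 8885.7 m/s ~ 8886 m/s

8886 m/s


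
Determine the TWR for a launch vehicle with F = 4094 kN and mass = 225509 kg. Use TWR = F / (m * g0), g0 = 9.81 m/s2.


TWR = 4094000 / (225509 * 9.81) = 1.85

1.85


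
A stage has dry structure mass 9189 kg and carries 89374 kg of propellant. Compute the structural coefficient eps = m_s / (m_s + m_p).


eps = 9189 / (9189 + 89374) = 0.0932

0.0932


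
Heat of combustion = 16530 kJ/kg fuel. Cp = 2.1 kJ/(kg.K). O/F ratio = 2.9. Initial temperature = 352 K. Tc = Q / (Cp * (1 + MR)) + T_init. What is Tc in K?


Tc = 16530 / (2.1 * (1 + 2.9)) + 352 = 2370 K

2370 K


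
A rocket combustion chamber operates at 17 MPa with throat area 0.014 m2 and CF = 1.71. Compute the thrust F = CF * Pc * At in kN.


F = 1.71 * 17e6 * 0.014 = 406980.0 N = 407.0 kN

407.0 kN


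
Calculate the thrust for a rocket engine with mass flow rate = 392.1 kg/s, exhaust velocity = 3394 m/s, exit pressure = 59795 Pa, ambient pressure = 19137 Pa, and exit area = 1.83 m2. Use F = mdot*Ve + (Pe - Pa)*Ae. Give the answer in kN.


F = 392.1 * 3394 + (59795 - 19137) * 1.83 = 1.4052e+06 N = 1405.2 kN

1405.2 kN


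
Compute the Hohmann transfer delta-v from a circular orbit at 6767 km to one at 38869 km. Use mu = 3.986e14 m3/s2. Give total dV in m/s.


V1 = sqrt(mu/r1) = 7674.86 m/s
dV1 = V1*(sqrt(2*r2/(r1+r2)) - 1) = 2342.04 m/s
V2 = sqrt(mu/r2) = 3202.34 m/s
dV2 = V2*(1 - sqrt(2*r1/(r1+r2))) = 1458.42 m/s
Total dV = 3800 m/s

3800 m/s


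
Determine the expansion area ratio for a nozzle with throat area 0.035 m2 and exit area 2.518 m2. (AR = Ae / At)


AR = 2.518 / 0.035 = 71.9

71.9


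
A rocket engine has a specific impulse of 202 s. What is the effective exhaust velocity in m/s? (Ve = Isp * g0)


Ve = Isp * g0 = 202 * 9.81 = 1981.6 m/s

1981.6 m/s


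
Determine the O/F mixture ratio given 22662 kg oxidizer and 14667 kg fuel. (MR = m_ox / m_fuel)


MR = 22662 / 14667 = 1.55

1.55


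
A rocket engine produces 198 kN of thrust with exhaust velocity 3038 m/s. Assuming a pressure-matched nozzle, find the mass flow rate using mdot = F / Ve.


mdot = F / Ve = 198000 / 3038 = 65.2 kg/s

65.2 kg/s


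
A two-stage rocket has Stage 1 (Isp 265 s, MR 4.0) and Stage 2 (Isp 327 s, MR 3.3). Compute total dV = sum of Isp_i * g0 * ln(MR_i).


dV1 = 265 * 9.81 * ln(4.0) = 3603.9 m/s
dV2 = 327 * 9.81 * ln(3.3) = 3829.9 m/s
Total dV = 3603.9 + 3829.9 = 7433.8 m/s ~ 7434 m/s

7434 m/s


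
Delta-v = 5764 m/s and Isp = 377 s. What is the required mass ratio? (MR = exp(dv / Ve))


Ve = 377 * 9.81 = 3698.37 m/s
MR = exp(5764 / 3698.37) = 4.752

4.752


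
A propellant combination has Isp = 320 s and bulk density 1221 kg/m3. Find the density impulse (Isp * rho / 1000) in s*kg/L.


rho*Isp = 320 * 1221 / 1000 = 391 s*kg/L

391 s*kg/L


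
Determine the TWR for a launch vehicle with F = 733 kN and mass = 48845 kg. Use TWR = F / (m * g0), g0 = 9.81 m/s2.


TWR = 733000 / (48845 * 9.81) = 1.53

1.53


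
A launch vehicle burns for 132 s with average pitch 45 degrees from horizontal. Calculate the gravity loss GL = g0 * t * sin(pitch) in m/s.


GL = 9.81 * 132 * sin(45 deg) = 916 m/s

916 m/s


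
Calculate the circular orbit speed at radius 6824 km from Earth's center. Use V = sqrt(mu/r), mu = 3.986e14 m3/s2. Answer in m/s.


V = sqrt(3.986e14 / 6824000) = 7643 m/s

7643 m/s


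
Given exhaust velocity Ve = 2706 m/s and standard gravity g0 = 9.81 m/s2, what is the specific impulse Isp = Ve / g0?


Isp = Ve / g0 = 2706 / 9.81 = 275.8 s

275.8 s


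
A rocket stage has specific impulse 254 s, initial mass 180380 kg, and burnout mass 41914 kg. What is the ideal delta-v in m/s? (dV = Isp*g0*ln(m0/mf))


Ve = 254 * 9.81 = 2491.74 m/s
dV = 2491.74 * ln(180380/41914) = 3637 m/s

3637 m/s


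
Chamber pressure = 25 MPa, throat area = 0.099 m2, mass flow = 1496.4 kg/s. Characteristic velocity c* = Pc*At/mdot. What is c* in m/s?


c* = 25e6 * 0.099 / 1496.4 = 1654 m/s

1654 m/s


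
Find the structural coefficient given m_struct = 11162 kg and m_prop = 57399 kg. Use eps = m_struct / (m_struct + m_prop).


eps = 11162 / (11162 + 57399) = 0.1628

0.1628


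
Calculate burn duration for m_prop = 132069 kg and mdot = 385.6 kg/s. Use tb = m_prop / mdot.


tb = 132069 / 385.6 = 342.5 s

342.5 s


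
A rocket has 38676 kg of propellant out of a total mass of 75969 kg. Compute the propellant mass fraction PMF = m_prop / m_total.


PMF = 38676 / 75969 = 0.509

0.509


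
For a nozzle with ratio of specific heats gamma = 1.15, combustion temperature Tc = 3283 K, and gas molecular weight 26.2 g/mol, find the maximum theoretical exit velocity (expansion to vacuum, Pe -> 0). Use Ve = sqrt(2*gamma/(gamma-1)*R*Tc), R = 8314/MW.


R = 8314 / 26.2 = 317.33 J/(kg.K)
Ve = sqrt(2 * 1.15 / (1.15 - 1) * 317.33 * 3283) = 3997 m/s

3997 m/s


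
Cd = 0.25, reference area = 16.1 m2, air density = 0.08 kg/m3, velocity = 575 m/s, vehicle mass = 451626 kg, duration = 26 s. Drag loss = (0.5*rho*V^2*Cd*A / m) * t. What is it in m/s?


D = 0.5 * 0.08 * 575^2 * 0.25 * 16.1 = 53230.63 N
a = 53230.63 / 451626 = 0.1179 m/s2
dV = 0.1179 * 26 = 3.1 m/s

3.1 m/s


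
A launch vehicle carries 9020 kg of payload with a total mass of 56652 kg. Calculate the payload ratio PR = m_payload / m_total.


PR = 9020 / 56652 = 0.1592

0.1592


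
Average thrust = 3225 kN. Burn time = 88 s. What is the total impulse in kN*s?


It = 3225 * 88 = 283800 kN*s

283800 kN*s


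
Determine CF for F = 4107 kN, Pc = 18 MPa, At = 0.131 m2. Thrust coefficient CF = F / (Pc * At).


CF = 4107000 / (18e6 * 0.131) = 1.74

1.74


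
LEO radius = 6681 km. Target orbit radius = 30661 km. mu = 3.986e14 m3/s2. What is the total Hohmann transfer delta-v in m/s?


V1 = sqrt(mu/r1) = 7724.1 m/s
dV1 = V1*(sqrt(2*r2/(r1+r2)) - 1) = 2174.12 m/s
V2 = sqrt(mu/r2) = 3605.58 m/s
dV2 = V2*(1 - sqrt(2*r1/(r1+r2))) = 1448.77 m/s
Total dV = 3623 m/s

3623 m/s


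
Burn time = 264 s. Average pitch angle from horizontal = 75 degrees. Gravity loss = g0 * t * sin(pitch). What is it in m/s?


GL = 9.81 * 264 * sin(75 deg) = 2502 m/s

2502 m/s


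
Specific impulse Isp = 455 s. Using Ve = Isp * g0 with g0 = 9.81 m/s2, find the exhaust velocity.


Ve = Isp * g0 = 455 * 9.81 = 4463.6 m/s

4463.6 m/s


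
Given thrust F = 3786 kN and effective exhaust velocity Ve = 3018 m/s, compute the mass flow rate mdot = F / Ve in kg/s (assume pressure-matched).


mdot = F / Ve = 3786000 / 3018 = 1254.5 kg/s

1254.5 kg/s


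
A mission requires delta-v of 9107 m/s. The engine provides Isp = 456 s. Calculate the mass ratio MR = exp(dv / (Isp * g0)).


Ve = 456 * 9.81 = 4473.36 m/s
MR = exp(9107 / 4473.36) = 7.659

7.659


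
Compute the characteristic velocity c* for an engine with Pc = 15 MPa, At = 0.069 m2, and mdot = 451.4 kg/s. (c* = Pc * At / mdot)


c* = 15e6 * 0.069 / 451.4 = 2293 m/s

2293 m/s


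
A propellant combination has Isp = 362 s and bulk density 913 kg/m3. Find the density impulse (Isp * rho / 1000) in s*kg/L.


rho*Isp = 362 * 913 / 1000 = 331 s*kg/L

331 s*kg/L


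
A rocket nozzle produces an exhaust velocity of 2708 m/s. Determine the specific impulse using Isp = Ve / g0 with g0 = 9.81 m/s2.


Isp = Ve / g0 = 2708 / 9.81 = 276.0 s

276.0 s


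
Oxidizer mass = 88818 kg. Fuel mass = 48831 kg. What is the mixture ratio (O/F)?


MR = 88818 / 48831 = 1.82

1.82


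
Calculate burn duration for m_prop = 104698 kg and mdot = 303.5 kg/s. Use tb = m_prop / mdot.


tb = 104698 / 303.5 = 345.0 s

345.0 s


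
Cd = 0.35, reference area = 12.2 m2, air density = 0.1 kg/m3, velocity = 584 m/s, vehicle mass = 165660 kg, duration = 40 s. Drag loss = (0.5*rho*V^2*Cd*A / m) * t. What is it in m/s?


D = 0.5 * 0.1 * 584^2 * 0.35 * 12.2 = 72815.46 N
a = 72815.46 / 165660 = 0.4395 m/s2
dV = 0.4395 * 40 = 17.6 m/s

17.6 m/s


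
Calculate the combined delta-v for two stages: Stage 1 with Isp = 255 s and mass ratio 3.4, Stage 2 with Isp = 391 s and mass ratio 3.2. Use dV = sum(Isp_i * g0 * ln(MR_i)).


dV1 = 255 * 9.81 * ln(3.4) = 3061.3 m/s
dV2 = 391 * 9.81 * ln(3.2) = 4461.5 m/s
Total dV = 3061.3 + 4461.5 = 7522.8 m/s ~ 7523 m/s

7523 m/s


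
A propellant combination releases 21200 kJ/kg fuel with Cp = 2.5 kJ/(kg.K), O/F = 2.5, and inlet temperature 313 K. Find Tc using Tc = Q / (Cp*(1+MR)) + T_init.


Tc = 21200 / (2.5 * (1 + 2.5)) + 313 = 2736 K

2736 K


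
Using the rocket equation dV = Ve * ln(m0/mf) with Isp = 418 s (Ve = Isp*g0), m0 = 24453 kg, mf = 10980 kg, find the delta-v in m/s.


Ve = 418 * 9.81 = 4100.58 m/s
dV = 4100.58 * ln(24453/10980) = 3283 m/s

3283 m/s


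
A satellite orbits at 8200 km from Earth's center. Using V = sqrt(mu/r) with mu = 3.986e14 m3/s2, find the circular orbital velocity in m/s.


V = sqrt(3.986e14 / 8200000) = 6972 m/s

6972 m/s


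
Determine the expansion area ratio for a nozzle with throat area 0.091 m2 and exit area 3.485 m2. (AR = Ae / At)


AR = 3.485 / 0.091 = 38.3

38.3


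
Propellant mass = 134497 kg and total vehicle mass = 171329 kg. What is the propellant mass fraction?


PMF = 134497 / 171329 = 0.785

0.785


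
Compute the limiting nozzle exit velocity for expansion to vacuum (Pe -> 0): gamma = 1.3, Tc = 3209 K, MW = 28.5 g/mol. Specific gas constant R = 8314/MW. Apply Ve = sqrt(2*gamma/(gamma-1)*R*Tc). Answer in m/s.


R = 8314 / 28.5 = 291.72 J/(kg.K)
Ve = sqrt(2 * 1.3 / (1.3 - 1) * 291.72 * 3209) = 2848 m/s

2848 m/s


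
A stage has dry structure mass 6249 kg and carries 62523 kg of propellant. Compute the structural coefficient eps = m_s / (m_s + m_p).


eps = 6249 / (6249 + 62523) = 0.0909

0.0909


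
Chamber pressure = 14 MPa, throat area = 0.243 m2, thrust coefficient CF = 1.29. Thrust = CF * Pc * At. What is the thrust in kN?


F = 1.29 * 14e6 * 0.243 = 4.3886e+06 N = 4388.6 kN

4388.6 kN


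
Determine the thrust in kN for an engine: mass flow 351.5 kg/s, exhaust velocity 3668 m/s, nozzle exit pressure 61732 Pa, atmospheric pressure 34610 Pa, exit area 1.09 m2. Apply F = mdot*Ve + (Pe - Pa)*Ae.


F = 351.5 * 3668 + (61732 - 34610) * 1.09 = 1.3189e+06 N = 1318.9 kN

1318.9 kN


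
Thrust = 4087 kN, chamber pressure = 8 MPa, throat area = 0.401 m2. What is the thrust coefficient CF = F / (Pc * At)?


CF = 4087000 / (8e6 * 0.401) = 1.27

1.27


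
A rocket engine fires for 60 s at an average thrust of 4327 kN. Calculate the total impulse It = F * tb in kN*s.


It = 4327 * 60 = 259620 kN*s

259620 kN*s


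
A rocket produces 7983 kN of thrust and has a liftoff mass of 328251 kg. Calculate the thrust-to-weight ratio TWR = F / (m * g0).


TWR = 7983000 / (328251 * 9.81) = 2.48

2.48


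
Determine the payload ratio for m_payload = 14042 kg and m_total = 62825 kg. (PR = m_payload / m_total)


PR = 14042 / 62825 = 0.2235

0.2235


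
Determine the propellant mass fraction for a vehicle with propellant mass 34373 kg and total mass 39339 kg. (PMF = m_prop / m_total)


PMF = 34373 / 39339 = 0.874

0.874


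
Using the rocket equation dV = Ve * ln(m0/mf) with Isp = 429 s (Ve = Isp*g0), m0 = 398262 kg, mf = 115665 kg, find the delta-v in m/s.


Ve = 429 * 9.81 = 4208.49 m/s
dV = 4208.49 * ln(398262/115665) = 5203 m/s

5203 m/s


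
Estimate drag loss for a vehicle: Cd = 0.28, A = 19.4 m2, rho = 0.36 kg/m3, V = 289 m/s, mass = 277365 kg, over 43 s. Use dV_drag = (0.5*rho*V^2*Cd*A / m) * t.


D = 0.5 * 0.36 * 289^2 * 0.28 * 19.4 = 81663.49 N
a = 81663.49 / 277365 = 0.2944 m/s2
dV = 0.2944 * 43 = 12.7 m/s

12.7 m/s


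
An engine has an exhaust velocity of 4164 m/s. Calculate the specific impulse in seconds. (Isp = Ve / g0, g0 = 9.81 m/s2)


Isp = Ve / g0 = 4164 / 9.81 = 424.5 s

424.5 s


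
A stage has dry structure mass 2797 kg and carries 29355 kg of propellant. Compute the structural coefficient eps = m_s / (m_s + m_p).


eps = 2797 / (2797 + 29355) = 0.087

0.087


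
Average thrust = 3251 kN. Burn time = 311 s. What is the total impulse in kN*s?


It = 3251 * 311 = 1011061 kN*s

1011061 kN*s


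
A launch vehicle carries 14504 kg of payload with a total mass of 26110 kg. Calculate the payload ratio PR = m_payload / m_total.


PR = 14504 / 26110 = 0.5555

0.5555


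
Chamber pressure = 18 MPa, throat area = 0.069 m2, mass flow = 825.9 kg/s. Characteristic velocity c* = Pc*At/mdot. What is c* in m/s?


c* = 18e6 * 0.069 / 825.9 = 1504 m/s

1504 m/s


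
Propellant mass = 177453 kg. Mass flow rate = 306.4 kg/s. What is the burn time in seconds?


tb = 177453 / 306.4 = 579.2 s

579.2 s


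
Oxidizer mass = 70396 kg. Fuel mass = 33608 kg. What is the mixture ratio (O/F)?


MR = 70396 / 33608 = 2.09

2.09


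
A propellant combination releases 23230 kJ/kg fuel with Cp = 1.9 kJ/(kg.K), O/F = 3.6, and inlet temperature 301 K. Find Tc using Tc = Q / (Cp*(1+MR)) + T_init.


Tc = 23230 / (1.9 * (1 + 3.6)) + 301 = 2959 K

2959 K


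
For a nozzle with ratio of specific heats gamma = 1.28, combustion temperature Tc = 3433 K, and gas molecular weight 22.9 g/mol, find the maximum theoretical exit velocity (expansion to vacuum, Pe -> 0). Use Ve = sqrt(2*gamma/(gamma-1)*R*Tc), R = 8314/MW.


R = 8314 / 22.9 = 363.06 J/(kg.K)
Ve = sqrt(2 * 1.28 / (1.28 - 1) * 363.06 * 3433) = 3376 m/s

3376 m/s


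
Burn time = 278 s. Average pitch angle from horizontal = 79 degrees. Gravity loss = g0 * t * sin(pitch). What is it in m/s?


GL = 9.81 * 278 * sin(79 deg) = 2677 m/s

2677 m/s


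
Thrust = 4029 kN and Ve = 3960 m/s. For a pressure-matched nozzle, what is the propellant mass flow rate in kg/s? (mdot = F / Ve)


mdot = F / Ve = 4029000 / 3960 = 1017.4 kg/s

1017.4 kg/s


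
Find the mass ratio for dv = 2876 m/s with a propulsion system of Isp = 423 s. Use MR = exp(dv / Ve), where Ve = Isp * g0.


Ve = 423 * 9.81 = 4149.63 m/s
MR = exp(2876 / 4149.63) = 2.0

2.0


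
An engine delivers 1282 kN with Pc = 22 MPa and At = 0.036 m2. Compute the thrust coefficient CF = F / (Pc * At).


CF = 1282000 / (22e6 * 0.036) = 1.62

1.62


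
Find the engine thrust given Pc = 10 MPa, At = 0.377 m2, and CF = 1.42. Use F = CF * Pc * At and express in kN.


F = 1.42 * 10e6 * 0.377 = 5.3534e+06 N = 5353.4 kN

5353.4 kN


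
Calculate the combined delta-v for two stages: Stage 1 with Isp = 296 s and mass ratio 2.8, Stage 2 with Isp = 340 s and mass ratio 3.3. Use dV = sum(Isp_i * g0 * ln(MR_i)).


dV1 = 296 * 9.81 * ln(2.8) = 2989.8 m/s
dV2 = 340 * 9.81 * ln(3.3) = 3982.2 m/s
Total dV = 2989.8 + 3982.2 = 6972.0 m/s ~ 6972 m/s

6972 m/s


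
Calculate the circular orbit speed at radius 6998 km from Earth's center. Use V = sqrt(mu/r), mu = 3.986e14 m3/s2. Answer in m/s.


V = sqrt(3.986e14 / 6998000) = 7547 m/s

7547 m/s


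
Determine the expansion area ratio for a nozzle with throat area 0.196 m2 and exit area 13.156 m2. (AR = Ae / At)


AR = 13.156 / 0.196 = 67.1

67.1


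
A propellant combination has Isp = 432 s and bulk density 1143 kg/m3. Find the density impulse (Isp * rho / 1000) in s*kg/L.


rho*Isp = 432 * 1143 / 1000 = 494 s*kg/L

494 s*kg/L


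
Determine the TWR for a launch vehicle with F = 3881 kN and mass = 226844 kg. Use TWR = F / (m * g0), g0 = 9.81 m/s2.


TWR = 3881000 / (226844 * 9.81) = 1.74

1.74


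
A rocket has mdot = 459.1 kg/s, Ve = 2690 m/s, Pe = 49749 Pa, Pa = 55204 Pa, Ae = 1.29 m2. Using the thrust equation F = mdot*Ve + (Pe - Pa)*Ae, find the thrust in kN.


F = 459.1 * 2690 + (49749 - 55204) * 1.29 = 1.2279e+06 N = 1227.9 kN

1227.9 kN


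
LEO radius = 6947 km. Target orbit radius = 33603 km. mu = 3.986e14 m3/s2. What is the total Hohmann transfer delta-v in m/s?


V1 = sqrt(mu/r1) = 7574.78 m/s
dV1 = V1*(sqrt(2*r2/(r1+r2)) - 1) = 2176.88 m/s
V2 = sqrt(mu/r2) = 3444.13 m/s
dV2 = V2*(1 - sqrt(2*r1/(r1+r2))) = 1428.1 m/s
Total dV = 3605 m/s

3605 m/s


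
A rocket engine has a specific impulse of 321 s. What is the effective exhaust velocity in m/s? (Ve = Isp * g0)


Ve = Isp * g0 = 321 * 9.81 = 3149.0 m/s

3149.0 m/s


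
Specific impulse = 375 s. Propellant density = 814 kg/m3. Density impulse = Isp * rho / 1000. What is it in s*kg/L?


rho*Isp = 375 * 814 / 1000 = 305 s*kg/L

305 s*kg/L


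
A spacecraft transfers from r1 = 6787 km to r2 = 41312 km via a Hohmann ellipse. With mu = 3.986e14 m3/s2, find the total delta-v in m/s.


V1 = sqrt(mu/r1) = 7663.55 m/s
dV1 = V1*(sqrt(2*r2/(r1+r2)) - 1) = 2380.64 m/s
V2 = sqrt(mu/r2) = 3106.21 m/s
dV2 = V2*(1 - sqrt(2*r1/(r1+r2))) = 1456.08 m/s
Total dV = 3837 m/s

3837 m/s


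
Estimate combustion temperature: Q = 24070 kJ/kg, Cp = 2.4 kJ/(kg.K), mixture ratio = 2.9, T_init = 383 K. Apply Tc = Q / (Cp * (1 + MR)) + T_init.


Tc = 24070 / (2.4 * (1 + 2.9)) + 383 = 2955 K

2955 K


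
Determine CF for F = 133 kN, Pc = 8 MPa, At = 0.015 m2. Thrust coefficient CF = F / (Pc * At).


CF = 133000 / (8e6 * 0.015) = 1.11

1.11


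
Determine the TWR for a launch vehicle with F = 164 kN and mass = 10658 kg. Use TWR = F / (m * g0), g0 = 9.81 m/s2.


TWR = 164000 / (10658 * 9.81) = 1.57

1.57


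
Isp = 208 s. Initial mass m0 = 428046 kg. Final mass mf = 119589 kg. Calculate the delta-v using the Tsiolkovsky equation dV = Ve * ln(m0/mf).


Ve = 208 * 9.81 = 2040.48 m/s
dV = 2040.48 * ln(428046/119589) = 2602 m/s

2602 m/s


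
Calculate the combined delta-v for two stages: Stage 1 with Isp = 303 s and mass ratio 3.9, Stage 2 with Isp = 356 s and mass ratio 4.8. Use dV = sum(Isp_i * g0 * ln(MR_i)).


dV1 = 303 * 9.81 * ln(3.9) = 4045.4 m/s
dV2 = 356 * 9.81 * ln(4.8) = 5478.2 m/s
Total dV = 4045.4 + 5478.2 = 9523.6 m/s ~ 9524 m/s

9524 m/s


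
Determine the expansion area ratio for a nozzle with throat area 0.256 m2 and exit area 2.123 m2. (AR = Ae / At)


AR = 2.123 / 0.256 = 8.3

8.3


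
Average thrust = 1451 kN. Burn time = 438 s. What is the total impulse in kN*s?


It = 1451 * 438 = 635538 kN*s

635538 kN*s


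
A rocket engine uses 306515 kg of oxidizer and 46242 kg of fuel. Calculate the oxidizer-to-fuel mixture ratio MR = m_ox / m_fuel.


MR = 306515 / 46242 = 6.63

6.63


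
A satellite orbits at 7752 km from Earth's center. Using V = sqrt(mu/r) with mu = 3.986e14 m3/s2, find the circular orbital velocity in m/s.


V = sqrt(3.986e14 / 7752000) = 7171 m/s

7171 m/s


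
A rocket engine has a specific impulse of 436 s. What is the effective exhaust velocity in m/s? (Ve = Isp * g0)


Ve = Isp * g0 = 436 * 9.81 = 4277.2 m/s

4277.2 m/s


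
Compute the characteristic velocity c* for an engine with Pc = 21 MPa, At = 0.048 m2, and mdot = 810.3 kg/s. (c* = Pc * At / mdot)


c* = 21e6 * 0.048 / 810.3 = 1244 m/s

1244 m/s


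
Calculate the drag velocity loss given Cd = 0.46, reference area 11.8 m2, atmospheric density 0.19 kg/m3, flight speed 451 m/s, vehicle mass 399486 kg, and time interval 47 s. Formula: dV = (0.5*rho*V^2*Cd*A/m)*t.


D = 0.5 * 0.19 * 451^2 * 0.46 * 11.8 = 104885.76 N
a = 104885.76 / 399486 = 0.2626 m/s2
dV = 0.2626 * 47 = 12.3 m/s

12.3 m/s


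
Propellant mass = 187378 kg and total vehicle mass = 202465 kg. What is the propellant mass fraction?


PMF = 187378 / 202465 = 0.925

0.925


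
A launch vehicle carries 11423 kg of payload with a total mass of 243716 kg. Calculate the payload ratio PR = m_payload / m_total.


PR = 11423 / 243716 = 0.0469

0.0469


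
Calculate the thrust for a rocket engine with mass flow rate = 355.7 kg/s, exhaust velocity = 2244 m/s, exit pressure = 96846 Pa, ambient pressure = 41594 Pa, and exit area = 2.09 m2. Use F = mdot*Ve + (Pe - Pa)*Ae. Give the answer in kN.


F = 355.7 * 2244 + (96846 - 41594) * 2.09 = 913667.0 N = 913.7 kN

913.7 kN


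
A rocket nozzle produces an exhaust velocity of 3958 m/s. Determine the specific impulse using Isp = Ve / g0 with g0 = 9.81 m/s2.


Isp = Ve / g0 = 3958 / 9.81 = 403.5 s

403.5 s


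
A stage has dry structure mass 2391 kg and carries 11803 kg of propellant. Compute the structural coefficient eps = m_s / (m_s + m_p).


eps = 2391 / (2391 + 11803) = 0.1685

0.1685


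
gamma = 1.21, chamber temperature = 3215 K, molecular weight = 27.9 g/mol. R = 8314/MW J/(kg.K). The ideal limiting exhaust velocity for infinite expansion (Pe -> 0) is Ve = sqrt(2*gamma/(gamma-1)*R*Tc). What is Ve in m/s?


R = 8314 / 27.9 = 297.99 J/(kg.K)
Ve = sqrt(2 * 1.21 / (1.21 - 1) * 297.99 * 3215) = 3323 m/s

3323 m/s


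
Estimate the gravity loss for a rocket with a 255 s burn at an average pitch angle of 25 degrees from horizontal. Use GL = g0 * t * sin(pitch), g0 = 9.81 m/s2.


GL = 9.81 * 255 * sin(25 deg) = 1057 m/s

1057 m/s


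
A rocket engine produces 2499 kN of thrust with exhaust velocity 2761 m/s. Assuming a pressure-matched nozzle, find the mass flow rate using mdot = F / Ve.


mdot = F / Ve = 2499000 / 2761 = 905.1 kg/s

905.1 kg/s


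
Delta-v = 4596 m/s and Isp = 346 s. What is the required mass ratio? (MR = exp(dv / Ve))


Ve = 346 * 9.81 = 3394.26 m/s
MR = exp(4596 / 3394.26) = 3.873

3.873


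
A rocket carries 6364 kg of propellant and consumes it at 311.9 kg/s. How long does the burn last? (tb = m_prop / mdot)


tb = 6364 / 311.9 = 20.4 s

20.4 s


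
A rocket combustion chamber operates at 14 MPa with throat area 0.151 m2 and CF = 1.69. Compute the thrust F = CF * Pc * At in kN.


F = 1.69 * 14e6 * 0.151 = 3.5727e+06 N = 3572.7 kN

3572.7 kN


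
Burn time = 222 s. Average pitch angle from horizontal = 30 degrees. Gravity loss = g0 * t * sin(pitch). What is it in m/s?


GL = 9.81 * 222 * sin(30 deg) = 1089 m/s

1089 m/s
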